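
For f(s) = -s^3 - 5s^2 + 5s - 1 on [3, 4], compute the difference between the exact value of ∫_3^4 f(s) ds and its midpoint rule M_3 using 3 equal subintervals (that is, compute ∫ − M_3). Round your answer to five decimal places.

Exact integral: ∫_3^4 f(s) ds ≈ -88.9166667.
M_3 ≈ -88.7731481.
Error ≈ -88.9166667 − (-88.7731481) ≈ -0.14352.

-0.14352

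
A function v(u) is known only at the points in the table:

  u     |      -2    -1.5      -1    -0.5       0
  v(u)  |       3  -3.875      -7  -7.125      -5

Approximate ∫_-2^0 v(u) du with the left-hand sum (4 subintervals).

-7.5

Δu = 0.5.
Sum = 0.5·[3 + (-3.875) + (-7) + (-7.125)] = -7.5.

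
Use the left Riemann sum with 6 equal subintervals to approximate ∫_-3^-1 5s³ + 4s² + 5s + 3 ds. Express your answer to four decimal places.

-98.2963

Δs = (-1 − (-3))/6 = 1/3.
Left endpoints: -3, -8/3, -7/3, -2, -5/3, -4/3.
f(-3) = -111, f(-8/3) = -2071/27, f(-7/3) = -1361/27, f(-2) = -31, f(-5/3) = -469/27, f(-4/3) = -227/27.
Sum = Δs · [f(-3) + f(-8/3) + f(-7/3) + ...].
Sum ≈ -98.2963.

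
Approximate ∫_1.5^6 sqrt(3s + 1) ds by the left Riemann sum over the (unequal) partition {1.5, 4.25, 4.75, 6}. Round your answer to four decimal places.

13.1848

Subinterval widths: 2.75, 0.5, 1.25.
Left endpoints: 1.5, 4.25, 4.75.
f(1.5) ≈ 2.3452, f(4.25) ≈ 3.7081, f(4.75) ≈ 3.9051.
Sum = Σ Δs_i · f(s_i).
Sum ≈ 13.1848.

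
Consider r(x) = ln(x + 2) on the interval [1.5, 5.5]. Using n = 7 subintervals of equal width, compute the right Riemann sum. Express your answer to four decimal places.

Δx = (5.5 − 1.5)/7 = 4/7.
Right endpoints: 29/14, 37/14, 45/14, 53/14, 61/14, 69/14, 5.5.
r(29/14) ≈ 1.4040, r(37/14) ≈ 1.5353, r(45/14) ≈ 1.6514, r(53/14) ≈ 1.7554, r(61/14) ≈ 1.8496, r(69/14) ≈ 1.9357, r(5.5) ≈ 2.0149.
Sum = Δx · [r(29/14) + r(37/14) + r(45/14) + ...].
Sum ≈ 6.9407.

6.9407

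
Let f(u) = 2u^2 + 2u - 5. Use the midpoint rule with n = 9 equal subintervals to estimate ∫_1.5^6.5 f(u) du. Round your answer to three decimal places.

195.576

Δu = (6.5 − 1.5)/9 = 5/9.
Midpoints: 16/9, 7/3, 26/9, 31/9, 4, 41/9, 46/9, 17/3, 56/9.
f(16/9) = 395/81, f(7/3) = 95/9, f(26/9) = 1415/81, f(31/9) = 2075/81, f(4) = 35, f(41/9) = 3695/81, f(46/9) = 4655/81, f(17/3) = 635/9, f(56/9) = 6875/81.
Sum = Δu · [f(16/9) + f(7/3) + f(26/9) + ...].
Sum ≈ 195.576.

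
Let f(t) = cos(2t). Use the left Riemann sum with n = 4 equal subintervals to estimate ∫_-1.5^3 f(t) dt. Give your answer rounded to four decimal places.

Δt = (3 − (-1.5))/4 = 1.125.
Left endpoints: -1.5, -0.375, 0.75, 1.875.
f(-1.5) ≈ -0.9900, f(-0.375) ≈ 0.7317, f(0.75) ≈ 0.0707, f(1.875) ≈ -0.8206.
Sum = Δt · [f(-1.5) + f(-0.375) + f(0.75) + f(1.875)].
Sum ≈ -1.1341.

-1.1341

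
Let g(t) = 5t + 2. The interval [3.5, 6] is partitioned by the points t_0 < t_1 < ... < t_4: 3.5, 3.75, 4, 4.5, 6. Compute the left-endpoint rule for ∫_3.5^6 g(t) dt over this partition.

Subinterval widths: 0.25, 0.25, 0.5, 1.5.
Left endpoints: 3.5, 3.75, 4, 4.5.
g(3.5) = 19.5, g(3.75) = 20.75, g(4) = 22, g(4.5) = 24.5.
Sum = Σ Δt_i · g(t_i).
Sum = 57.8125.

57.8125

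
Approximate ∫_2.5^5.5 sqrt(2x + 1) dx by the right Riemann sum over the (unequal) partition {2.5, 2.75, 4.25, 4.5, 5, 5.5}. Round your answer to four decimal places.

Subinterval widths: 0.25, 1.5, 0.25, 0.5, 0.5.
Right endpoints: 2.75, 4.25, 4.5, 5, 5.5.
f(2.75) ≈ 2.5495, f(4.25) ≈ 3.0822, f(4.5) ≈ 3.1623, f(5) ≈ 3.3166, f(5.5) ≈ 3.4641.
Sum = Σ Δx_i · f(x_i).
Sum ≈ 9.4416.

9.4416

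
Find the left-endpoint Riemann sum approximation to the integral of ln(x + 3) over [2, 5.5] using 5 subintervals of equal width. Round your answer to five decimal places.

6.45429

Δx = (5.5 − 2)/5 = 0.7.
Left endpoints: 2, 2.7, 3.4, 4.1, 4.8.
f(2) ≈ 1.60944, f(2.7) ≈ 1.74047, f(3.4) ≈ 1.85630, f(4.1) ≈ 1.96009, f(4.8) ≈ 2.05412.
Sum = Δx · [f(2) + f(2.7) + f(3.4) + f(4.1) + f(4.8)].
Sum ≈ 6.45429.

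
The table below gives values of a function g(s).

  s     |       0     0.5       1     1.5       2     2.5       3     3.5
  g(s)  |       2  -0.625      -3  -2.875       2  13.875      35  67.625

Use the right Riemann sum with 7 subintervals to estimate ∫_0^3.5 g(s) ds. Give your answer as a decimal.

56

Δs = 0.5.
Sum = 0.5·[(-0.625) + (-3) + (-2.875) + 2 + 13.875 + 35 + 67.625] = 56.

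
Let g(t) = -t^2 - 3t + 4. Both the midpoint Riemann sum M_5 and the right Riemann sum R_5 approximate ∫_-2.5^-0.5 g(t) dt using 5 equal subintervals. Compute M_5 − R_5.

0.08

M_5 = 11.86.
R_5 = 11.78.
M_5 − R_5 = 0.08.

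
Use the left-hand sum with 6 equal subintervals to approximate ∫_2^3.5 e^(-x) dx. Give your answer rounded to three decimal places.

0.119

Δx = (3.5 − 2)/6 = 0.25.
Left endpoints: 2, 2.25, 2.5, 2.75, 3, 3.25.
f(2) ≈ 0.135, f(2.25) ≈ 0.105, f(2.5) ≈ 0.082, f(2.75) ≈ 0.064, f(3) ≈ 0.050, f(3.25) ≈ 0.039.
Sum = Δx · [f(2) + f(2.25) + f(2.5) + ...].
Sum ≈ 0.119.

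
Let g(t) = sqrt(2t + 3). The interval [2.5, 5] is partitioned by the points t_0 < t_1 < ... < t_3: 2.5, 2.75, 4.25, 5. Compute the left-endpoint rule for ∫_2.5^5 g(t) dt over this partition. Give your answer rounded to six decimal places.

Subinterval widths: 0.25, 1.5, 0.75.
Left endpoints: 2.5, 2.75, 4.25.
g(2.5) ≈ 2.828427, g(2.75) ≈ 2.915476, g(4.25) ≈ 3.391165.
Sum = Σ Δt_i · g(t_i).
Sum ≈ 7.623694.

7.623694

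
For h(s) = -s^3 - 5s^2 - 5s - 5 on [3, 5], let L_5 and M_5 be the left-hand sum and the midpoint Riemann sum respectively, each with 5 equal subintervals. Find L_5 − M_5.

L_5 = -312.64.
M_5 = -348.88.
L_5 − M_5 = 36.24.

36.24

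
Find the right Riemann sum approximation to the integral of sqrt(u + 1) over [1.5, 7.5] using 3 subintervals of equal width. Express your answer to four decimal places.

15.1726

Δu = (7.5 − 1.5)/3 = 2.
Right endpoints: 3.5, 5.5, 7.5.
f(3.5) ≈ 2.1213, f(5.5) ≈ 2.5495, f(7.5) ≈ 2.9155.
Sum = Δu · [f(3.5) + f(5.5) + f(7.5)].
Sum ≈ 15.1726.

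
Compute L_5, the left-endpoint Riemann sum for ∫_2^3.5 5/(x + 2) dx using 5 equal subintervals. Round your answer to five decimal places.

1.64451

Δx = (3.5 − 2)/5 = 0.3.
Left endpoints: 2, 2.3, 2.6, 2.9, 3.2.
f(2) = 1.25, f(2.3) = 50/43, f(2.6) = 25/23, f(2.9) = 50/49, f(3.2) = 25/26.
Sum = Δx · [f(2) + f(2.3) + f(2.6) + f(2.9) + f(3.2)].
Sum ≈ 1.64451.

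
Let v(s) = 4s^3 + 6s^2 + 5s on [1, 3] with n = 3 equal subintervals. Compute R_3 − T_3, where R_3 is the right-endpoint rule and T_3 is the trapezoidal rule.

R_3 ≈ 210.444444.
T_3 ≈ 156.444444.
R_3 − T_3 = 54.

54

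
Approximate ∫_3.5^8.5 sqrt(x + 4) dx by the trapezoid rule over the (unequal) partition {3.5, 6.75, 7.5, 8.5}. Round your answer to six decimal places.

15.742721

Subinterval widths: 3.25, 0.75, 1.
f(3.5) ≈ 2.738613, f(6.75) ≈ 3.278719, f(7.5) ≈ 3.391165, f(8.5) ≈ 3.535534.
On each subinterval the trapezoid contributes (Δx_i/2)·[f(x_{i-1}) + f(x_i)].
Sum ≈ 15.742721.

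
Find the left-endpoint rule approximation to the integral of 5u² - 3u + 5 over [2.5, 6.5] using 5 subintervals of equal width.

332.6

Δu = (6.5 − 2.5)/5 = 0.8.
Left endpoints: 2.5, 3.3, 4.1, 4.9, 5.7.
f(2.5) = 28.75, f(3.3) = 49.55, f(4.1) = 76.75, f(4.9) = 110.35, f(5.7) = 150.35.
Sum = Δu · [f(2.5) + f(3.3) + f(4.1) + f(4.9) + f(5.7)].
Sum = 332.6.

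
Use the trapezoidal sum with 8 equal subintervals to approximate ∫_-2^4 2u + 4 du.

36

Δu = (4 − (-2))/8 = 0.75.
f(-2) = 0, f(-1.25) = 1.5, f(-0.5) = 3, f(0.25) = 4.5, f(1) = 6, f(1.75) = 7.5, f(2.5) = 9, f(3.25) = 10.5, f(4) = 12.
T_8 = (Δu/2)·[f(u_0) + 2f(u_1) + ... + 2f(u_{7}) + f(u_8)].
Sum = 36.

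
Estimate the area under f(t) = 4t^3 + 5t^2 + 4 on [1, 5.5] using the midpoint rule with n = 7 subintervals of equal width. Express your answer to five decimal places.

Δt = (5.5 − 1)/7 = 9/14.
Midpoints: 37/28, 55/28, 73/28, 3.25, 109/28, 127/28, 145/28.
f(37/28) = 15065/686, f(55/28) = 147101/2744, f(73/28) = 149371/1372, f(3.25) = 194.125, f(109/28) = 108301/343, f(127/28) = 1317425/2744, f(145/28) = 951613/1372.
Sum = Δt · [f(37/28) + f(55/28) + f(73/28) + ...].
Sum ≈ 1200.86862.

1200.86862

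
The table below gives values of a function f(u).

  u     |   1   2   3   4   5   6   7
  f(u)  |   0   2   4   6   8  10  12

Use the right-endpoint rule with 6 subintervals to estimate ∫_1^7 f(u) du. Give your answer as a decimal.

Δu = 1.
Sum = 1·[2 + 4 + 6 + 8 + 10 + 12] = 42.

42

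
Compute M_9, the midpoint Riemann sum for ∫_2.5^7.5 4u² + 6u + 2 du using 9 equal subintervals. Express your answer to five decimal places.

Δu = (7.5 − 2.5)/9 = 5/9.
Midpoints: 25/9, 10/3, 35/9, 40/9, 5, 50/9, 55/9, 20/3, 65/9.
f(25/9) = 4012/81, f(10/3) = 598/9, f(35/9) = 6952/81, f(40/9) = 8722/81, f(5) = 132, f(50/9) = 12862/81, f(55/9) = 15232/81, f(20/3) = 1978/9, f(65/9) = 20572/81.
Sum = Δu · [f(25/9) + f(10/3) + f(35/9) + ...].
Sum ≈ 701.15226.

701.15226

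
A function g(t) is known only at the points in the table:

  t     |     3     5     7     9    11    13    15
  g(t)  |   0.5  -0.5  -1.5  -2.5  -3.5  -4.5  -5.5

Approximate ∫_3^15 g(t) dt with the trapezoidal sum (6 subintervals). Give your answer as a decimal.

Δt = 2.
T_6 = (2/2)·[0.5 + 2·(-0.5) + 2·(-1.5) + 2·(-2.5) + 2·(-3.5) + 2·(-4.5) + (-5.5)] = -30.

-30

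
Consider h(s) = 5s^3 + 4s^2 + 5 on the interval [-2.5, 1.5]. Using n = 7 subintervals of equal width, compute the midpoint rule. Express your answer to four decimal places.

3.2143

Δs = (1.5 − (-2.5))/7 = 4/7.
Midpoints: -31/14, -23/14, -15/14, -0.5, 1/14, 9/14, 17/14.
h(-31/14) = -81419/2744, h(-23/14) = -17491/2744, h(-15/14) = 9445/2744, h(-0.5) = 5.375, h(1/14) = 13781/2744, h(9/14) = 21901/2744, h(17/14) = 54469/2744.
Sum = Δs · [h(-31/14) + h(-23/14) + h(-15/14) + ...].
Sum ≈ 3.2143.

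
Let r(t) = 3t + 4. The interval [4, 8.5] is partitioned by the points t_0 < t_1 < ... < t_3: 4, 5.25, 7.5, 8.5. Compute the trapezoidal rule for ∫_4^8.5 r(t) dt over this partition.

Subinterval widths: 1.25, 2.25, 1.
r(4) = 16, r(5.25) = 19.75, r(7.5) = 26.5, r(8.5) = 29.5.
On each subinterval the trapezoid contributes (Δt_i/2)·[r(t_{i-1}) + r(t_i)].
Sum = 102.375.

102.375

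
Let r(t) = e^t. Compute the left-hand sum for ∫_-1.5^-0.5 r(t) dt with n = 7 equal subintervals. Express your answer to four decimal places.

0.3567

Δt = (-0.5 − (-1.5))/7 = 1/7.
Left endpoints: -1.5, -19/14, -17/14, -15/14, -13/14, -11/14, -9/14.
r(-1.5) ≈ 0.2231, r(-19/14) ≈ 0.2574, r(-17/14) ≈ 0.2969, r(-15/14) ≈ 0.3425, r(-13/14) ≈ 0.3951, r(-11/14) ≈ 0.4558, r(-9/14) ≈ 0.5258.
Sum = Δt · [r(-1.5) + r(-19/14) + r(-17/14) + ...].
Sum ≈ 0.3567.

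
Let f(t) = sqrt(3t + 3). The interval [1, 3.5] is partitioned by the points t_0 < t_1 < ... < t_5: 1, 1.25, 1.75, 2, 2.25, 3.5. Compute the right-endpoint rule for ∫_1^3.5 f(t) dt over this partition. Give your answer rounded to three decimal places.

8.209

Subinterval widths: 0.25, 0.5, 0.25, 0.25, 1.25.
Right endpoints: 1.25, 1.75, 2, 2.25, 3.5.
f(1.25) ≈ 2.598, f(1.75) ≈ 2.872, f(2) ≈ 3.000, f(2.25) ≈ 3.122, f(3.5) ≈ 3.674.
Sum = Σ Δt_i · f(t_i).
Sum ≈ 8.209.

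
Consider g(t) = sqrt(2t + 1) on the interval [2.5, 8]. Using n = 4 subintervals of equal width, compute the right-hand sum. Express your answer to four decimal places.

Δt = (8 − 2.5)/4 = 1.375.
Right endpoints: 3.875, 5.25, 6.625, 8.
g(3.875) ≈ 2.9580, g(5.25) ≈ 3.3912, g(6.625) ≈ 3.7749, g(8) ≈ 4.1231.
Sum = Δt · [g(3.875) + g(5.25) + g(6.625) + g(8)].
Sum ≈ 19.5899.

19.5899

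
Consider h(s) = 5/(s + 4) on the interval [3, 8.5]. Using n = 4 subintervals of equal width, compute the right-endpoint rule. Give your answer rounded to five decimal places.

2.69400

Δs = (8.5 − 3)/4 = 1.375.
Right endpoints: 4.375, 5.75, 7.125, 8.5.
h(4.375) = 40/67, h(5.75) = 20/39, h(7.125) = 40/89, h(8.5) = 0.4.
Sum = Δs · [h(4.375) + h(5.75) + h(7.125) + h(8.5)].
Sum ≈ 2.69400.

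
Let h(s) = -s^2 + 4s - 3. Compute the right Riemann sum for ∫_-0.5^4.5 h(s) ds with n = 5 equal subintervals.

Δs = (4.5 − (-0.5))/5 = 1.
Right endpoints: 0.5, 1.5, 2.5, 3.5, 4.5.
h(0.5) = -1.25, h(1.5) = 0.75, h(2.5) = 0.75, h(3.5) = -1.25, h(4.5) = -5.25.
Sum = Δs · [h(0.5) + h(1.5) + h(2.5) + h(3.5) + h(4.5)].
Sum = -6.25.

-6.25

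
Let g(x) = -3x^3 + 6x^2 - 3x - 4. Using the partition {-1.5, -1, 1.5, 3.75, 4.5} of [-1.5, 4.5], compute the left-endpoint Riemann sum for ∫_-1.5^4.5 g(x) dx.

Subinterval widths: 0.5, 2.5, 2.25, 0.75.
Left endpoints: -1.5, -1, 1.5, 3.75.
g(-1.5) = 24.125, g(-1) = 8, g(1.5) = -5.125, g(3.75) = -89.078125.
Sum = Σ Δx_i · g(x_i).
Sum = -46.27734375.

-46.27734375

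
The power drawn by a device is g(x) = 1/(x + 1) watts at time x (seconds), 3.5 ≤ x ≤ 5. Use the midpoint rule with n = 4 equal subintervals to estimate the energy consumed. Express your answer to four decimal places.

Δx = (5 − 3.5)/4 = 0.375.
Midpoints: 3.6875, 4.0625, 4.4375, 4.8125.
g(3.6875) = 16/75, g(4.0625) = 16/81, g(4.4375) = 16/87, g(4.8125) = 16/93.
Sum = Δx · [g(3.6875) + g(4.0625) + g(4.4375) + g(4.8125)].
Sum ≈ 0.2876.

0.2876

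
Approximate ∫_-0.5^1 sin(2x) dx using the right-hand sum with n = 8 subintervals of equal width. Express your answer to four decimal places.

0.6367

Δx = (1 − (-0.5))/8 = 0.1875.
Right endpoints: -0.3125, -0.125, 0.0625, 0.25, 0.4375, 0.625, 0.8125, 1.
f(-0.3125) ≈ -0.5851, f(-0.125) ≈ -0.2474, f(0.0625) ≈ 0.1247, f(0.25) ≈ 0.4794, f(0.4375) ≈ 0.7675, f(0.625) ≈ 0.9490, f(0.8125) ≈ 0.9985, f(1) ≈ 0.9093.
Sum = Δx · [f(-0.3125) + f(-0.125) + f(0.0625) + ...].
Sum ≈ 0.6367.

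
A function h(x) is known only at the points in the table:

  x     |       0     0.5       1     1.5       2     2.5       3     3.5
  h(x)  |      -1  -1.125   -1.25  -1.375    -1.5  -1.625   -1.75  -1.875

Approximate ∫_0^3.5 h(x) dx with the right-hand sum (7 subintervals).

-5.25

Δx = 0.5.
Sum = 0.5·[(-1.125) + (-1.25) + (-1.375) + (-1.5) + (-1.625) + (-1.75) + (-1.875)] = -5.25.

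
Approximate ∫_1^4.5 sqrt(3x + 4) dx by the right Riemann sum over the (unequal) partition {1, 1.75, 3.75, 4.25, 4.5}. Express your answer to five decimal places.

13.18345

Subinterval widths: 0.75, 2, 0.5, 0.25.
Right endpoints: 1.75, 3.75, 4.25, 4.5.
f(1.75) ≈ 3.04138, f(3.75) ≈ 3.90512, f(4.25) ≈ 4.09268, f(4.5) ≈ 4.18330.
Sum = Σ Δx_i · f(x_i).
Sum ≈ 13.18345.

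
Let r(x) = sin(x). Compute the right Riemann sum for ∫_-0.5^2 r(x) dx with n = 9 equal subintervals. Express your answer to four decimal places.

Δx = (2 − (-0.5))/9 = 5/18.
Right endpoints: -2/9, 1/18, 1/3, 11/18, 8/9, 7/6, 13/9, 31/18, 2.
r(-2/9) ≈ -0.2204, r(1/18) ≈ 0.0555, r(1/3) ≈ 0.3272, r(11/18) ≈ 0.5738, r(8/9) ≈ 0.7764, r(7/6) ≈ 0.9194, r(13/9) ≈ 0.9920, r(31/18) ≈ 0.9886, r(2) ≈ 0.9093.
Sum = Δx · [r(-2/9) + r(1/18) + r(1/3) + ...].
Sum ≈ 1.4783.

1.4783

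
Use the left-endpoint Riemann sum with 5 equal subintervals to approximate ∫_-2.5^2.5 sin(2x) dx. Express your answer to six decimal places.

0.958924

Δx = (2.5 − (-2.5))/5 = 1.
Left endpoints: -2.5, -1.5, -0.5, 0.5, 1.5.
f(-2.5) ≈ 0.958924, f(-1.5) ≈ -0.141120, f(-0.5) ≈ -0.841471, f(0.5) ≈ 0.841471, f(1.5) ≈ 0.141120.
Sum = Δx · [f(-2.5) + f(-1.5) + f(-0.5) + f(0.5) + f(1.5)].
Sum ≈ 0.958924.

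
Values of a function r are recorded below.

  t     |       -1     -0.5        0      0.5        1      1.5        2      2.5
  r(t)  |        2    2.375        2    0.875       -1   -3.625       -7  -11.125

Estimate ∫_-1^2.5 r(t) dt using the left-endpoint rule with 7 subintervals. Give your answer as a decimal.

-2.1875

Δt = 0.5.
Sum = 0.5·[2 + 2.375 + 2 + 0.875 + (-1) + (-3.625) + (-7)] = -2.1875.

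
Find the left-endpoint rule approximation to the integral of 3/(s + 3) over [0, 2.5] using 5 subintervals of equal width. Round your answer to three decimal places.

1.937

Δs = (2.5 − 0)/5 = 0.5.
Left endpoints: 0, 0.5, 1, 1.5, 2.
f(0) = 1, f(0.5) = 6/7, f(1) = 0.75, f(1.5) = 2/3, f(2) = 0.6.
Sum = Δs · [f(0) + f(0.5) + f(1) + f(1.5) + f(2)].
Sum ≈ 1.937.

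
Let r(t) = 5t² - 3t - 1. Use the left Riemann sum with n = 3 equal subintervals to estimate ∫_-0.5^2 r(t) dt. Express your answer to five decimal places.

2.17593

Δt = (2 − (-0.5))/3 = 5/6.
Left endpoints: -0.5, 1/3, 7/6.
r(-0.5) = 1.75, r(1/3) = -13/9, r(7/6) = 83/36.
Sum = Δt · [r(-0.5) + r(1/3) + r(7/6)].
Sum ≈ 2.17593.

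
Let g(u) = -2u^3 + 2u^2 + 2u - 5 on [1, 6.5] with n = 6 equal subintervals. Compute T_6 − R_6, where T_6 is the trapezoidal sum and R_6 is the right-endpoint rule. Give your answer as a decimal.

207.96875

T_6 ≈ -711.6548032.
R_6 ≈ -919.6235532.
T_6 − R_6 = 207.96875.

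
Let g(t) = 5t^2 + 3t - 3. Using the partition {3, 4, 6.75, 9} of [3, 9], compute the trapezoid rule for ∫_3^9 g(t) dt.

Subinterval widths: 1, 2.75, 2.25.
g(3) = 51, g(4) = 89, g(6.75) = 245.0625, g(9) = 429.
On each subinterval the trapezoid contributes (Δt_i/2)·[g(t_{i-1}) + g(t_i)].
Sum = 1287.65625.

1287.65625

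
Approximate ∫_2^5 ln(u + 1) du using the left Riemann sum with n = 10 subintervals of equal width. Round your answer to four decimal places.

4.3495

Δu = (5 − 2)/10 = 0.3.
Left endpoints: 2, 2.3, 2.6, 2.9, 3.2, 3.5, 3.8, 4.1, 4.4, 4.7.
f(2) ≈ 1.0986, f(2.3) ≈ 1.1939, f(2.6) ≈ 1.2809, f(2.9) ≈ 1.3610, f(3.2) ≈ 1.4351, f(3.5) ≈ 1.5041, f(3.8) ≈ 1.5686, f(4.1) ≈ 1.6292, f(4.4) ≈ 1.6864, f(4.7) ≈ 1.7405.
Sum = Δu · [f(2) + f(2.3) + f(2.6) + ...].
Sum ≈ 4.3495.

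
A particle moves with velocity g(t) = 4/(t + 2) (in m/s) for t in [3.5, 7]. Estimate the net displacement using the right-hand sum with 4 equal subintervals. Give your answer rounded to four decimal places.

1.8514

Δt = (7 − 3.5)/4 = 0.875.
Right endpoints: 4.375, 5.25, 6.125, 7.
g(4.375) = 32/51, g(5.25) = 16/29, g(6.125) = 32/65, g(7) = 4/9.
Sum = Δt · [g(4.375) + g(5.25) + g(6.125) + g(7)].
Sum ≈ 1.8514.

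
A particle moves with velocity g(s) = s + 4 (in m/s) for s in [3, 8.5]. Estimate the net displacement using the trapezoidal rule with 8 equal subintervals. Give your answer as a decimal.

Δs = (8.5 − 3)/8 = 0.6875.
g(3) = 7, g(3.6875) = 7.6875, g(4.375) = 8.375, g(5.0625) = 9.0625, g(5.75) = 9.75, g(6.4375) = 10.4375, g(7.125) = 11.125, g(7.8125) = 11.8125, g(8.5) = 12.5.
T_8 = (Δs/2)·[g(s_0) + 2g(s_1) + ... + 2g(s_{7}) + g(s_8)].
Sum = 53.625.

53.625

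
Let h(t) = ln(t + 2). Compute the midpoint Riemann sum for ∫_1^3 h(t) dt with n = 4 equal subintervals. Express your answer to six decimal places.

Δt = (3 − 1)/4 = 0.5.
Midpoints: 1.25, 1.75, 2.25, 2.75.
h(1.25) ≈ 1.178655, h(1.75) ≈ 1.321756, h(2.25) ≈ 1.446919, h(2.75) ≈ 1.558145.
Sum = Δt · [h(1.25) + h(1.75) + h(2.25) + h(2.75)].
Sum ≈ 2.752737.

2.752737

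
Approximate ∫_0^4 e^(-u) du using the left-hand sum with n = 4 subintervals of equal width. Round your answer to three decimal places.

1.553

Δu = (4 − 0)/4 = 1.
Left endpoints: 0, 1, 2, 3.
f(0) ≈ 1.000, f(1) ≈ 0.368, f(2) ≈ 0.135, f(3) ≈ 0.050.
Sum = Δu · [f(0) + f(1) + f(2) + f(3)].
Sum ≈ 1.553.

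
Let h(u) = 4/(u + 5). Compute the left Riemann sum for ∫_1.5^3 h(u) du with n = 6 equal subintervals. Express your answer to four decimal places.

0.8451

Δu = (3 − 1.5)/6 = 0.25.
Left endpoints: 1.5, 1.75, 2, 2.25, 2.5, 2.75.
h(1.5) = 8/13, h(1.75) = 16/27, h(2) = 4/7, h(2.25) = 16/29, h(2.5) = 8/15, h(2.75) = 16/31.
Sum = Δu · [h(1.5) + h(1.75) + h(2) + ...].
Sum ≈ 0.8451.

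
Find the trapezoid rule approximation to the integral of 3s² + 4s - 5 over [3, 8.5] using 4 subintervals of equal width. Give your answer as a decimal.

Δs = (8.5 − 3)/4 = 1.375.
f(3) = 34, f(4.375) = 69.921875, f(5.75) = 117.1875, f(7.125) = 175.796875, f(8.5) = 245.75.
T_4 = (Δs/2)·[f(s_0) + 2f(s_1) + 2f(s_2) + 2f(s_3) + f(s_4)].
Sum = 691.32421875.

691.32421875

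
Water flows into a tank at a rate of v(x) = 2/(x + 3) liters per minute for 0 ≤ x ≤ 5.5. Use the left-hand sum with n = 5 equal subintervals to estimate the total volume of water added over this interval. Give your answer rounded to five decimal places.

2.33950

Δx = (5.5 − 0)/5 = 1.1.
Left endpoints: 0, 1.1, 2.2, 3.3, 4.4.
v(0) = 2/3, v(1.1) = 20/41, v(2.2) = 5/13, v(3.3) = 20/63, v(4.4) = 10/37.
Sum = Δx · [v(0) + v(1.1) + v(2.2) + v(3.3) + v(4.4)].
Sum ≈ 2.33950.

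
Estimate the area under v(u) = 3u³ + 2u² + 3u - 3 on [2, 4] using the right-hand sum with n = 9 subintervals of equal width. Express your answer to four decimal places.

Δu = (4 − 2)/9 = 2/9.
Right endpoints: 20/9, 22/9, 8/3, 26/9, 28/9, 10/3, 32/9, 34/9, 4.
v(20/9) = 11291/243, v(22/9) = 14605/243, v(8/3) = 685/9, v(26/9) = 23009/243, v(28/9) = 28195/243, v(10/3) = 421/3, v(32/9) = 40775/243, v(34/9) = 48265/243, v(4) = 233.
Sum = Δu · [v(20/9) + v(22/9) + v(8/3) + ...].
Sum ≈ 251.8107.

251.8107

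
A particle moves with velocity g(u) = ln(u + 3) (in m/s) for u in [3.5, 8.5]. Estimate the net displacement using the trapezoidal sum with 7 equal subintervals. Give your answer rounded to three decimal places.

Δu = (8.5 − 3.5)/7 = 5/7.
g(3.5) ≈ 1.872, g(59/14) ≈ 1.976, g(69/14) ≈ 2.070, g(79/14) ≈ 2.157, g(89/14) ≈ 2.236, g(99/14) ≈ 2.310, g(109/14) ≈ 2.378, g(8.5) ≈ 2.442.
T_7 = (Δu/2)·[g(u_0) + 2g(u_1) + ... + 2g(u_{6}) + g(u_7)].
Sum ≈ 10.917.

10.917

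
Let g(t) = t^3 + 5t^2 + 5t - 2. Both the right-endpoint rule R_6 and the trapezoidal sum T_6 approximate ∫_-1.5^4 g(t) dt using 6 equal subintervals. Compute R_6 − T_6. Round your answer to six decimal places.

R_6 ≈ 280.13556134.
T_6 ≈ 205.14076968.
R_6 − T_6 ≈ 74.994792.

74.994792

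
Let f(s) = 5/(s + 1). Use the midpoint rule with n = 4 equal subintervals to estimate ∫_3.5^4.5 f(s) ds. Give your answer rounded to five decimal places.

Δs = (4.5 − 3.5)/4 = 0.25.
Midpoints: 3.625, 3.875, 4.125, 4.375.
f(3.625) = 40/37, f(3.875) = 40/39, f(4.125) = 40/41, f(4.375) = 40/43.
Sum = Δs · [f(3.625) + f(3.875) + f(4.125) + f(4.375)].
Sum ≈ 1.00314.

1.00314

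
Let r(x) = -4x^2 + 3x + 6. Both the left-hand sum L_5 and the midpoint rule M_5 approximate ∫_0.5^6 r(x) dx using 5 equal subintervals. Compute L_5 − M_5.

62.92

L_5 = -136.07.
M_5 = -198.99.
L_5 − M_5 = 62.92.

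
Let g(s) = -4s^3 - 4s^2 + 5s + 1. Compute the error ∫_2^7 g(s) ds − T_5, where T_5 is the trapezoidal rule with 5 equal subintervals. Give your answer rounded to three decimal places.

48.333

Exact integral: ∫_2^7 g(s) ds ≈ -2714.16667.
T_5 = -2762.5.
Error ≈ -2714.16667 − (-2762.5) ≈ 48.333.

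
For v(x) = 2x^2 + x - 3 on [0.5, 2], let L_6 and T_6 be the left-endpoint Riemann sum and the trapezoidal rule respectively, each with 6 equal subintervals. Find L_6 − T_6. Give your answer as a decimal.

L_6 = 1.53125.
T_6 = 2.65625.
L_6 − T_6 = -1.125.

-1.125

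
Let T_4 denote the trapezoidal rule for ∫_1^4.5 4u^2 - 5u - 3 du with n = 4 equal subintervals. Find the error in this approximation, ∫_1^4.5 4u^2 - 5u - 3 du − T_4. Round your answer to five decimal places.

Exact integral: ∫_1^4.5 f(u) du ≈ 61.5416667.
T_4 = 63.328125.
Error ≈ 61.5416667 − 63.328125 ≈ -1.78646.

-1.78646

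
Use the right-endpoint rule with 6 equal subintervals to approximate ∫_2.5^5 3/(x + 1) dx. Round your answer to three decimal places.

1.545

Δx = (5 − 2.5)/6 = 5/12.
Right endpoints: 35/12, 10/3, 3.75, 25/6, 55/12, 5.
f(35/12) = 36/47, f(10/3) = 9/13, f(3.75) = 12/19, f(25/6) = 18/31, f(55/12) = 36/67, f(5) = 0.5.
Sum = Δx · [f(35/12) + f(10/3) + f(3.75) + ...].
Sum ≈ 1.545.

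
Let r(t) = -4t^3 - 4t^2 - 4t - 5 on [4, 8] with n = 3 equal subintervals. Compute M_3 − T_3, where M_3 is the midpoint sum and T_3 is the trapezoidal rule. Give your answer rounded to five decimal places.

135.11111

M_3 ≈ -4508.2962963.
T_3 ≈ -4643.4074074.
M_3 − T_3 ≈ 135.11111.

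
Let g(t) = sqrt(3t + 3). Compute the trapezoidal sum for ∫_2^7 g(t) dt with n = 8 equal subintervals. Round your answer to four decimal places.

20.1216

Δt = (7 − 2)/8 = 0.625.
g(2) ≈ 3.0000, g(2.625) ≈ 3.2977, g(3.25) ≈ 3.5707, g(3.875) ≈ 3.8243, g(4.5) ≈ 4.0620, g(5.125) ≈ 4.2866, g(5.75) ≈ 4.5000, g(6.375) ≈ 4.7037, g(7) ≈ 4.8990.
T_8 = (Δt/2)·[g(t_0) + 2g(t_1) + ... + 2g(t_{7}) + g(t_8)].
Sum ≈ 20.1216.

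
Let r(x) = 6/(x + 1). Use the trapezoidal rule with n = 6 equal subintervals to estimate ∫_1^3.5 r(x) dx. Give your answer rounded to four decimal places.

4.8829

Δx = (3.5 − 1)/6 = 5/12.
r(1) = 3, r(17/12) = 72/29, r(11/6) = 36/17, r(2.25) = 24/13, r(8/3) = 18/11, r(37/12) = 72/49, r(3.5) = 4/3.
T_6 = (Δx/2)·[r(x_0) + 2r(x_1) + ... + 2r(x_{5}) + r(x_6)].
Sum ≈ 4.8829.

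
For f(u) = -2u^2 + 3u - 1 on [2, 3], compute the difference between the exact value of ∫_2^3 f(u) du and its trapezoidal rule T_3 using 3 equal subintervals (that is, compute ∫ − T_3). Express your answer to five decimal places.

0.03704

Exact integral: ∫_2^3 f(u) du ≈ -6.1666667.
T_3 ≈ -6.2037037.
Error ≈ -6.1666667 − (-6.2037037) ≈ 0.03704.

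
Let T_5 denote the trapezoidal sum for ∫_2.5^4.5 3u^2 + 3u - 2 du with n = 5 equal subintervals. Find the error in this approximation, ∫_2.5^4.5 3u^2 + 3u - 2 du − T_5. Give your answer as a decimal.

-0.16

Exact integral: ∫_2.5^4.5 f(u) du = 92.5.
T_5 = 92.66.
Error = 92.5 − 92.66 = -0.16.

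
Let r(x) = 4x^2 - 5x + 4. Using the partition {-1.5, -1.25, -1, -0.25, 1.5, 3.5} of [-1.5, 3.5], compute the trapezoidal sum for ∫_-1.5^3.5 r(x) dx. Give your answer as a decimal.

Subinterval widths: 0.25, 0.25, 0.75, 1.75, 2.
r(-1.5) = 20.5, r(-1.25) = 16.5, r(-1) = 13, r(-0.25) = 5.5, r(1.5) = 5.5, r(3.5) = 35.5.
On each subinterval the trapezoid contributes (Δx_i/2)·[r(x_{i-1}) + r(x_i)].
Sum = 65.875.

65.875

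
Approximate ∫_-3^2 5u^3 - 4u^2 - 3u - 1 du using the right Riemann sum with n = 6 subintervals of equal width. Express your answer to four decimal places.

-57.0718

Δu = (2 − (-3))/6 = 5/6.
Right endpoints: -13/6, -4/3, -0.5, 1/3, 7/6, 2.
f(-13/6) = -13853/216, f(-4/3) = -431/27, f(-0.5) = -1.125, f(1/3) = -61/27, f(7/6) = -433/216, f(2) = 17.
Sum = Δu · [f(-13/6) + f(-4/3) + f(-0.5) + ...].
Sum ≈ -57.0718.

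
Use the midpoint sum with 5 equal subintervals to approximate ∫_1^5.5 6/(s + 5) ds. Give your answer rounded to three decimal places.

Δs = (5.5 − 1)/5 = 0.9.
Midpoints: 1.45, 2.35, 3.25, 4.15, 5.05.
f(1.45) = 40/43, f(2.35) = 40/49, f(3.25) = 8/11, f(4.15) = 40/61, f(5.05) = 40/67.
Sum = Δs · [f(1.45) + f(2.35) + f(3.25) + f(4.15) + f(5.05)].
Sum ≈ 3.354.

3.354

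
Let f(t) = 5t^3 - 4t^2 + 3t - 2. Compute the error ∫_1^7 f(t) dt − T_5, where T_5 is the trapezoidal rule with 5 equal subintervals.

-80.64

Exact integral: ∫_1^7 f(t) dt = 2604.
T_5 = 2684.64.
Error = 2604 − 2684.64 = -80.64.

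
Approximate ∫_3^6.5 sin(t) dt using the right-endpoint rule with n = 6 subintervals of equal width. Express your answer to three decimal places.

-1.889

Δt = (6.5 − 3)/6 = 7/12.
Right endpoints: 43/12, 25/6, 4.75, 16/3, 71/12, 6.5.
f(43/12) ≈ -0.428, f(25/6) ≈ -0.855, f(4.75) ≈ -0.999, f(16/3) ≈ -0.813, f(71/12) ≈ -0.358, f(6.5) ≈ 0.215.
Sum = Δt · [f(43/12) + f(25/6) + f(4.75) + ...].
Sum ≈ -1.889.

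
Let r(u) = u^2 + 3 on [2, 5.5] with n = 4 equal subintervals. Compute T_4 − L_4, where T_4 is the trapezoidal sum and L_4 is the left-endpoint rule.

11.484375

T_4 = 63.73828125.
L_4 = 52.25390625.
T_4 − L_4 = 11.484375.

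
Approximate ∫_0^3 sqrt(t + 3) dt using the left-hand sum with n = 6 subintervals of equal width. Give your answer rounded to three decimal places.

Δt = (3 − 0)/6 = 0.5.
Left endpoints: 0, 0.5, 1, 1.5, 2, 2.5.
f(0) ≈ 1.732, f(0.5) ≈ 1.871, f(1) ≈ 2.000, f(1.5) ≈ 2.121, f(2) ≈ 2.236, f(2.5) ≈ 2.345.
Sum = Δt · [f(0) + f(0.5) + f(1) + ...].
Sum ≈ 6.153.

6.153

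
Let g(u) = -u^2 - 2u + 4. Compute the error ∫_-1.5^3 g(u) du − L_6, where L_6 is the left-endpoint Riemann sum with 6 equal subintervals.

Exact integral: ∫_-1.5^3 g(u) du = 1.125.
L_6 = 6.609375.
Error = 1.125 − 6.609375 = -5.484375.

-5.484375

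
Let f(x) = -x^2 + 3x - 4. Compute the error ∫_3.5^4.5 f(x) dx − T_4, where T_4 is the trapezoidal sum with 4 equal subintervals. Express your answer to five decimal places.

Exact integral: ∫_3.5^4.5 f(x) dx ≈ -8.0833333.
T_4 = -8.09375.
Error ≈ -8.0833333 − (-8.09375) ≈ 0.01042.

0.01042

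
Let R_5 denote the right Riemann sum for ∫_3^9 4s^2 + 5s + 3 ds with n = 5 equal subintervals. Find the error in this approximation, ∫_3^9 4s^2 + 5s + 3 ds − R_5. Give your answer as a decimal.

Exact integral: ∫_3^9 f(s) ds = 1134.
R_5 = 1330.56.
Error = 1134 − 1330.56 = -196.56.

-196.56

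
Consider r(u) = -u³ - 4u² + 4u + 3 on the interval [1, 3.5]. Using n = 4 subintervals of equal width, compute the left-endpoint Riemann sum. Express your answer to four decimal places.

-40.8252

Δu = (3.5 − 1)/4 = 0.625.
Left endpoints: 1, 1.625, 2.25, 2.875.
r(1) = 2, r(1.625) = -2741/512, r(2.25) = -19.640625, r(2.875) = -21671/512.
Sum = Δu · [r(1) + r(1.625) + r(2.25) + r(2.875)].
Sum ≈ -40.8252.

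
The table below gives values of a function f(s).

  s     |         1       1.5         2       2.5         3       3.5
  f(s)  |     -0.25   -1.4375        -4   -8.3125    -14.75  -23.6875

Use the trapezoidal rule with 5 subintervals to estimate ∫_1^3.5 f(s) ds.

Δs = 0.5.
T_5 = (0.5/2)·[(-0.25) + 2·(-1.4375) + 2·(-4) + 2·(-8.3125) + 2·(-14.75) + (-23.6875)] = -20.234375.

-20.234375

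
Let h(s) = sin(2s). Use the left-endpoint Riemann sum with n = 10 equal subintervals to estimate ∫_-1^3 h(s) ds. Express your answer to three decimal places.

-0.777

Δs = (3 − (-1))/10 = 0.4.
Left endpoints: -1, -0.6, -0.2, 0.2, 0.6, 1, 1.4, 1.8, 2.2, 2.6.
h(-1) ≈ -0.909, h(-0.6) ≈ -0.932, h(-0.2) ≈ -0.389, h(0.2) ≈ 0.389, h(0.6) ≈ 0.932, h(1) ≈ 0.909, h(1.4) ≈ 0.335, h(1.8) ≈ -0.443, h(2.2) ≈ -0.952, h(2.6) ≈ -0.883.
Sum = Δs · [h(-1) + h(-0.6) + h(-0.2) + ...].
Sum ≈ -0.777.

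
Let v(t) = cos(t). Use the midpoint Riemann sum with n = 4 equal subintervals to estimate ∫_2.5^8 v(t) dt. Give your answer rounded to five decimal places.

Δt = (8 − 2.5)/4 = 1.375.
Midpoints: 3.1875, 4.5625, 5.9375, 7.3125.
v(3.1875) ≈ -0.99895, v(4.5625) ≈ -0.14933, v(5.9375) ≈ 0.94084, v(7.3125) ≈ 0.51541.
Sum = Δt · [v(3.1875) + v(4.5625) + v(5.9375) + v(7.3125)].
Sum ≈ 0.42347.

0.42347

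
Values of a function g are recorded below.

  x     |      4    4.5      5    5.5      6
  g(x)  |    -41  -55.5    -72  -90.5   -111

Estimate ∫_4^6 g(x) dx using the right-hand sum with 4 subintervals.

-164.5

Δx = 0.5.
Sum = 0.5·[(-55.5) + (-72) + (-90.5) + (-111)] = -164.5.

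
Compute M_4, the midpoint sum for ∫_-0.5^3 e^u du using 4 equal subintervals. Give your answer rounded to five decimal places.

18.87121

Δu = (3 − (-0.5))/4 = 0.875.
Midpoints: -0.0625, 0.8125, 1.6875, 2.5625.
f(-0.0625) ≈ 0.93941, f(0.8125) ≈ 2.25353, f(1.6875) ≈ 5.40595, f(2.5625) ≈ 12.96820.
Sum = Δu · [f(-0.0625) + f(0.8125) + f(1.6875) + f(2.5625)].
Sum ≈ 18.87121.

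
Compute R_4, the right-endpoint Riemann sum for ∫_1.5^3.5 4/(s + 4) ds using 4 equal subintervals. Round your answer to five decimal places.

1.19341

Δs = (3.5 − 1.5)/4 = 0.5.
Right endpoints: 2, 2.5, 3, 3.5.
f(2) = 2/3, f(2.5) = 8/13, f(3) = 4/7, f(3.5) = 8/15.
Sum = Δs · [f(2) + f(2.5) + f(3) + f(3.5)].
Sum ≈ 1.19341.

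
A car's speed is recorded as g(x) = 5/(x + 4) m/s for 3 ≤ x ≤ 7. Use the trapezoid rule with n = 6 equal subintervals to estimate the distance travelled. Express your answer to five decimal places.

2.26217

Δx = (7 − 3)/6 = 2/3.
g(3) = 5/7, g(11/3) = 15/23, g(13/3) = 0.6, g(5) = 5/9, g(17/3) = 15/29, g(19/3) = 15/31, g(7) = 5/11.
T_6 = (Δx/2)·[g(x_0) + 2g(x_1) + ... + 2g(x_{5}) + g(x_6)].
Sum ≈ 2.26217.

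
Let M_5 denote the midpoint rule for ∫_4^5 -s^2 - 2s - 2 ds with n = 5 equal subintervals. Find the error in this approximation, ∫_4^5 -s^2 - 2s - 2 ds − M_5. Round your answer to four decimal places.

-0.0033

Exact integral: ∫_4^5 f(s) ds ≈ -31.333333.
M_5 = -31.33.
Error ≈ -31.333333 − (-31.33) ≈ -0.0033.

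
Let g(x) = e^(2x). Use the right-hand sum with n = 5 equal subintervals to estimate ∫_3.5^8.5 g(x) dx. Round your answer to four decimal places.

Δx = (8.5 − 3.5)/5 = 1.
Right endpoints: 4.5, 5.5, 6.5, 7.5, 8.5.
g(4.5) ≈ 8103.0839, g(5.5) ≈ 59874.1417, g(6.5) ≈ 442413.3920, g(7.5) ≈ 3269017.3725, g(8.5) ≈ 24154952.7536.
Sum = Δx · [g(4.5) + g(5.5) + g(6.5) + g(7.5) + g(8.5)].
Sum ≈ 27934360.7437.

27934360.7437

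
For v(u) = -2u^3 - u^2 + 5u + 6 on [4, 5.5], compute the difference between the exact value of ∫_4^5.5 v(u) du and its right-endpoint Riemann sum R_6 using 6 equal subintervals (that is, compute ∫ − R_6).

Exact integral: ∫_4^5.5 v(u) du = -319.03125.
R_6 = -345.9296875.
Error = -319.03125 − (-345.9296875) = 26.8984375.

26.8984375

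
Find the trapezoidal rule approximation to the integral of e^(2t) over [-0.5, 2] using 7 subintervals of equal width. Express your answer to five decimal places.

28.25830

Δt = (2 − (-0.5))/7 = 5/14.
f(-0.5) ≈ 0.36788, f(-1/7) ≈ 0.75148, f(3/14) ≈ 1.53506, f(4/7) ≈ 3.13571, f(13/14) ≈ 6.40541, f(9/7) ≈ 13.08450, f(23/14) ≈ 26.72807, f(2) ≈ 54.59815.
T_7 = (Δt/2)·[f(t_0) + 2f(t_1) + ... + 2f(t_{6}) + f(t_7)].
Sum ≈ 28.25830.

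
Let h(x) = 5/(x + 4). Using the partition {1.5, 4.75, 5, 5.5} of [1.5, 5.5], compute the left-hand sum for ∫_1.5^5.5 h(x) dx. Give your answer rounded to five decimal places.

3.37518

Subinterval widths: 3.25, 0.25, 0.5.
Left endpoints: 1.5, 4.75, 5.
h(1.5) = 10/11, h(4.75) = 4/7, h(5) = 5/9.
Sum = Σ Δx_i · h(x_i).
Sum ≈ 3.37518.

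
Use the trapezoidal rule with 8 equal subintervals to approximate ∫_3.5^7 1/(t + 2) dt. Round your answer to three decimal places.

0.493

Δt = (7 − 3.5)/8 = 0.4375.
f(3.5) = 2/11, f(3.9375) = 16/95, f(4.375) = 8/51, f(4.8125) = 16/109, f(5.25) = 4/29, f(5.6875) = 16/123, f(6.125) = 8/65, f(6.5625) = 16/137, f(7) = 1/9.
T_8 = (Δt/2)·[f(t_0) + 2f(t_1) + ... + 2f(t_{7}) + f(t_8)].
Sum ≈ 0.493.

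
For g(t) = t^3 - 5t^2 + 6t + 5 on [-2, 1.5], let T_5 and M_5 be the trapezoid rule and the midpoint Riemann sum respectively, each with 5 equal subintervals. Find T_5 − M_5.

T_5 = -11.08625.
M_5 = -8.6209375.
T_5 − M_5 = -2.4653125.

-2.4653125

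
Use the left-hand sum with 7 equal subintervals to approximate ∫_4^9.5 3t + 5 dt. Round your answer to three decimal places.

132.393

Δt = (9.5 − 4)/7 = 11/14.
Left endpoints: 4, 67/14, 39/7, 89/14, 50/7, 111/14, 61/7.
f(4) = 17, f(67/14) = 271/14, f(39/7) = 152/7, f(89/14) = 337/14, f(50/7) = 185/7, f(111/14) = 403/14, f(61/7) = 218/7.
Sum = Δt · [f(4) + f(67/14) + f(39/7) + ...].
Sum ≈ 132.393.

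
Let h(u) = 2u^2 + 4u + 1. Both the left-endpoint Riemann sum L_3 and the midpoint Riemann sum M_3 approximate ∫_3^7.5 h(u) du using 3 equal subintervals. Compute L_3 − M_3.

-79.3125

L_3 = 281.25.
M_3 = 360.5625.
L_3 − M_3 = -79.3125.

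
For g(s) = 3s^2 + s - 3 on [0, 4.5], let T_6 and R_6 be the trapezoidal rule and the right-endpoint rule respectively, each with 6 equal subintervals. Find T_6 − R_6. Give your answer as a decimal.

T_6 = 89.015625.
R_6 = 113.484375.
T_6 − R_6 = -24.46875.

-24.46875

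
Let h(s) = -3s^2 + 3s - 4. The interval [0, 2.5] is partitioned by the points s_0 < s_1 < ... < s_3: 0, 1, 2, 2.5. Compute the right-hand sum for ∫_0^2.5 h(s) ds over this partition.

-21.625

Subinterval widths: 1, 1, 0.5.
Right endpoints: 1, 2, 2.5.
h(1) = -4, h(2) = -10, h(2.5) = -15.25.
Sum = Σ Δs_i · h(s_i).
Sum = -21.625.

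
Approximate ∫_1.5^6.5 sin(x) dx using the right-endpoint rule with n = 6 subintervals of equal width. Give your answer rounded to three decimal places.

Δx = (6.5 − 1.5)/6 = 5/6.
Right endpoints: 7/3, 19/6, 4, 29/6, 17/3, 6.5.
f(7/3) ≈ 0.723, f(19/6) ≈ -0.025, f(4) ≈ -0.757, f(29/6) ≈ -0.993, f(17/3) ≈ -0.578, f(6.5) ≈ 0.215.
Sum = Δx · [f(7/3) + f(19/6) + f(4) + ...].
Sum ≈ -1.179.

-1.179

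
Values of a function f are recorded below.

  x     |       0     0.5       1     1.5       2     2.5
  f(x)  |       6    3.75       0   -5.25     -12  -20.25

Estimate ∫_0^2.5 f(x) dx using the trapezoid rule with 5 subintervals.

Δx = 0.5.
T_5 = (0.5/2)·[6 + 2·3.75 + 2·0 + 2·(-5.25) + 2·(-12) + (-20.25)] = -10.3125.

-10.3125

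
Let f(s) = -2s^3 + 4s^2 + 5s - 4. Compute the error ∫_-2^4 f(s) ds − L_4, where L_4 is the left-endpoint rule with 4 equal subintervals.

-45

Exact integral: ∫_-2^4 f(s) ds = -18.
L_4 = 27.
Error = -18 − 27 = -45.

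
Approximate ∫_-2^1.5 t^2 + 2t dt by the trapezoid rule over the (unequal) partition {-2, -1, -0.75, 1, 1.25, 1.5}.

3.109375

Subinterval widths: 1, 0.25, 1.75, 0.25, 0.25.
f(-2) = 0, f(-1) = -1, f(-0.75) = -0.9375, f(1) = 3, f(1.25) = 4.0625, f(1.5) = 5.25.
On each subinterval the trapezoid contributes (Δt_i/2)·[f(t_{i-1}) + f(t_i)].
Sum = 3.109375.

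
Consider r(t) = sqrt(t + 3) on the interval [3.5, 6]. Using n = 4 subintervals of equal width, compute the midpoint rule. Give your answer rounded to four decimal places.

Δt = (6 − 3.5)/4 = 0.625.
Midpoints: 3.8125, 4.4375, 5.0625, 5.6875.
r(3.8125) ≈ 2.6101, r(4.4375) ≈ 2.7272, r(5.0625) ≈ 2.8395, r(5.6875) ≈ 2.9475.
Sum = Δt · [r(3.8125) + r(4.4375) + r(5.0625) + r(5.6875)].
Sum ≈ 6.9526.

6.9526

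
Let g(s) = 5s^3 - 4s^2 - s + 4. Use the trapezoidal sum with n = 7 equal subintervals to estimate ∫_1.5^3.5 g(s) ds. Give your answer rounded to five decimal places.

132.49490

Δs = (3.5 − 1.5)/7 = 2/7.
g(1.5) = 10.375, g(25/14) = 49201/2744, g(29/14) = 80141/2744, g(33/14) = 123209/2744, g(37/14) = 180325/2744, g(41/14) = 253409/2744, g(45/14) = 344381/2744, g(3.5) = 165.875.
T_7 = (Δs/2)·[g(s_0) + 2g(s_1) + ... + 2g(s_{6}) + g(s_7)].
Sum ≈ 132.49490.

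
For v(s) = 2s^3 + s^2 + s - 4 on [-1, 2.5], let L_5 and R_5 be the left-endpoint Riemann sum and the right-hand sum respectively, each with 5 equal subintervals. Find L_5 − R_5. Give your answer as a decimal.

-29.4

L_5 = 0.07.
R_5 = 29.47.
L_5 − R_5 = -29.4.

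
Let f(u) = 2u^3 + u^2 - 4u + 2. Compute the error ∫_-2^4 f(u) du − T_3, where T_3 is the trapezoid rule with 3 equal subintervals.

Exact integral: ∫_-2^4 f(u) du = 132.
T_3 = 160.
Error = 132 − 160 = -28.

-28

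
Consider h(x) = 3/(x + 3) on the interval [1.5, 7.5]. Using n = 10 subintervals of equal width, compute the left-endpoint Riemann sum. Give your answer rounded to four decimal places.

2.6598

Δx = (7.5 − 1.5)/10 = 0.6.
Left endpoints: 1.5, 2.1, 2.7, 3.3, 3.9, 4.5, 5.1, 5.7, 6.3, 6.9.
h(1.5) = 2/3, h(2.1) = 10/17, h(2.7) = 10/19, h(3.3) = 10/21, h(3.9) = 10/23, h(4.5) = 0.4, h(5.1) = 10/27, h(5.7) = 10/29, h(6.3) = 10/31, h(6.9) = 10/33.
Sum = Δx · [h(1.5) + h(2.1) + h(2.7) + ...].
Sum ≈ 2.6598.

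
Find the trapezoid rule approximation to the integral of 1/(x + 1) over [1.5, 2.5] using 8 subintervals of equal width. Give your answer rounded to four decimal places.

0.3366

Δx = (2.5 − 1.5)/8 = 0.125.
f(1.5) = 0.4, f(1.625) = 8/21, f(1.75) = 4/11, f(1.875) = 8/23, f(2) = 1/3, f(2.125) = 0.32, f(2.25) = 4/13, f(2.375) = 8/27, f(2.5) = 2/7.
T_8 = (Δx/2)·[f(x_0) + 2f(x_1) + ... + 2f(x_{7}) + f(x_8)].
Sum ≈ 0.3366.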